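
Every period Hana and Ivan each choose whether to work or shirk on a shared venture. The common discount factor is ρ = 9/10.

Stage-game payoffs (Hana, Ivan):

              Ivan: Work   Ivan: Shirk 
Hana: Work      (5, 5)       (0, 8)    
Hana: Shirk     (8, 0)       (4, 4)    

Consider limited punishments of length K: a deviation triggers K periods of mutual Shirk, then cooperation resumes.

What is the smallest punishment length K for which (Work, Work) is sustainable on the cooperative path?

No profitable deviation requires (5−4)(ρ+…+ρ^K) ≥ 8−5, i.e. ρ+…+ρ^K ≥ 3 ≈ 3.0000.
With ρ = 9/10, the partial sums are K=1: 0.9000, K=2: 1.7100, K=3: 2.4390, K=4: 3.0951.
K = 4 is the first length at which the sum reaches 3.0000.

4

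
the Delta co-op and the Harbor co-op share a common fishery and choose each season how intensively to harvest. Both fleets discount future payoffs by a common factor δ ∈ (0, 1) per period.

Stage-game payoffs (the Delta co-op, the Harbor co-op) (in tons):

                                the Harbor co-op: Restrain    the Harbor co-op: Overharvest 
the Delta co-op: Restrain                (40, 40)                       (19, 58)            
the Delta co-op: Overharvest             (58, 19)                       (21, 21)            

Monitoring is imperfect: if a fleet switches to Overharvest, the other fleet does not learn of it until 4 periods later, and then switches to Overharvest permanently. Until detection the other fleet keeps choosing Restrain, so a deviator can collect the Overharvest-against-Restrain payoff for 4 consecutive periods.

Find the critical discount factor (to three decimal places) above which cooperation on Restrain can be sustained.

0.835

Deviating for the 4 undetected periods gains 58−40 = 18 per period over cooperation, then loses 40−21 = 19 per period forever once punishment starts.
Gain: 18(1 + δ + … + δ^3); loss: 19·δ^4/(1−δ).
No profitable deviation ⇔ 18(1−δ^4) ≤ 19·δ^4, i.e. δ^4 ≥ 18/(18+19) = 18/37.
Hence δ ≥ (18/37)^(1/4) ≈ 0.835.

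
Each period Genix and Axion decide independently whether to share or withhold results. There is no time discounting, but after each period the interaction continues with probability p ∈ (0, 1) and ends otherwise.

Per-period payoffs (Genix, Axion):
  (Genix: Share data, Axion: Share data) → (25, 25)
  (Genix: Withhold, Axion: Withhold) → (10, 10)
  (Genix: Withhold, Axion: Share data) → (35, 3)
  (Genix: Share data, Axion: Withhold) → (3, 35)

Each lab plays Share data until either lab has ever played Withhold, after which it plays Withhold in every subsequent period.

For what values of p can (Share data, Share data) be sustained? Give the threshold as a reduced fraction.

Expected cooperation value is 25 + p·25 + p²·25 + … = 25/(1−p); deviation gives 35 + p·10/(1−p).
25 ≥ 35(1−p) + 10p ⇒ 25p ≥ 10 ⇒ p ≥ 10/25 = 2/5.

2/5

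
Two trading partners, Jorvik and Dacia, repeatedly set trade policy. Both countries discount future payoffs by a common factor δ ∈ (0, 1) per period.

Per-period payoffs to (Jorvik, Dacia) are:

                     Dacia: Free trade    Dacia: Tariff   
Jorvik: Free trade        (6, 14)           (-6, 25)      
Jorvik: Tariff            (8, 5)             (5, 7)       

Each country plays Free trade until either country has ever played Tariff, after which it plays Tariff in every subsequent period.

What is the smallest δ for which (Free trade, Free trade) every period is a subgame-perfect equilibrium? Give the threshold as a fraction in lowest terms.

2/3

For Jorvik: deviation gain 8−6 = 2, per-period punishment loss 6−5 = 1. IC gives δ ≥ 2/3.
For Dacia: gain 11, loss 7 per period, so δ ≥ 11/18.
The tighter constraint is Jorvik's, so cooperation needs δ ≥ 2/3.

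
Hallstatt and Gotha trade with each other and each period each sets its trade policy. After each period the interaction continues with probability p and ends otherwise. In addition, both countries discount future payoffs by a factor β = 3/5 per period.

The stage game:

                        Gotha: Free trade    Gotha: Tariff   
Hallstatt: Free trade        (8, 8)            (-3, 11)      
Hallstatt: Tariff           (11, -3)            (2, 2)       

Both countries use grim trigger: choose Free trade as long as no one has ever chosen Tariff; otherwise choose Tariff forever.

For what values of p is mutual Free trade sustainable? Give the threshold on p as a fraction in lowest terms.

Expected continuation weight on next period's payoff is β·p = 3/5·p, which plays the role of the discount factor.
Cooperation requires 3/5·p ≥ (11−8)/(11−2) = 1/3, hence p ≥ 5/9.

5/9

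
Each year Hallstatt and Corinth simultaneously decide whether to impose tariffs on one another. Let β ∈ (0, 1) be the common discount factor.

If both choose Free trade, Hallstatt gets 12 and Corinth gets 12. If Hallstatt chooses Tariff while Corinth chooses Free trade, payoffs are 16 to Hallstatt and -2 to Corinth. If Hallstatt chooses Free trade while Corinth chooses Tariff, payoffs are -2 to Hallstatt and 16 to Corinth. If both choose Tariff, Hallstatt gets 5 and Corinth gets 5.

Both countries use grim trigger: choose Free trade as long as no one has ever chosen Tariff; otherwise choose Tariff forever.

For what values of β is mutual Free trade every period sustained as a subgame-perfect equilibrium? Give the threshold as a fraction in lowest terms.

4/11

Under grim trigger the critical discount factor is (T−C)/(T−P) with T = 16, C = 12, P = 5.
β* = (16−12)/(16−5) = 4/11.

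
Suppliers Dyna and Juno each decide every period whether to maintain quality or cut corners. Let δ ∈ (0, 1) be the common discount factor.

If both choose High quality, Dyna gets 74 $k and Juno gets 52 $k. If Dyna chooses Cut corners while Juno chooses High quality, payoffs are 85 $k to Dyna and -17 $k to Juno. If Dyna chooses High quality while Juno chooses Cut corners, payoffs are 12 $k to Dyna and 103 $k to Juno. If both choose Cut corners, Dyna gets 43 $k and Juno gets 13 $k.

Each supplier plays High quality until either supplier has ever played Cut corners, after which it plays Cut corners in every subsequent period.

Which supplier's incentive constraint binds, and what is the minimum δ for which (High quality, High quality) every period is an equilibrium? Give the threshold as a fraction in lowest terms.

Dyna: cooperation gives 74 each period; deviation gives 85 once then 43 forever.
  74/(1−δ) ≥ 85 + 43δ/(1−δ) ⇒ δ ≥ 11/42.
Juno: cooperation gives 52 each period; deviation gives 103 once then 13 forever.
  δ ≥ 51/90 = 17/30.
Both must hold, so the binding constraint is Juno's: δ ≥ 17/30.

Juno; δ ≥ 17/30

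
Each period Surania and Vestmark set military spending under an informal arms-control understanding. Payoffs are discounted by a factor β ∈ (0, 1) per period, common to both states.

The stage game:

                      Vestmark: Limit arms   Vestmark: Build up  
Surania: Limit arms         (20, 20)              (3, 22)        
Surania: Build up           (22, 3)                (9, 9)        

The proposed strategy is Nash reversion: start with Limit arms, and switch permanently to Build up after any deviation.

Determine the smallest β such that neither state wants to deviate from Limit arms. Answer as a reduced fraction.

2/13

Cooperation forever yields 20 each period: 20/(1−β).
Deviating yields 22 once, then 9 forever: 22 + 9β/(1−β).
No profitable deviation requires 20/(1−β) ≥ 22 + 9β/(1−β).
Multiplying by (1−β): 20 ≥ 22(1−β) + 9β = 22 − 13β.
So 13β ≥ 2, i.e. β ≥ 2/13.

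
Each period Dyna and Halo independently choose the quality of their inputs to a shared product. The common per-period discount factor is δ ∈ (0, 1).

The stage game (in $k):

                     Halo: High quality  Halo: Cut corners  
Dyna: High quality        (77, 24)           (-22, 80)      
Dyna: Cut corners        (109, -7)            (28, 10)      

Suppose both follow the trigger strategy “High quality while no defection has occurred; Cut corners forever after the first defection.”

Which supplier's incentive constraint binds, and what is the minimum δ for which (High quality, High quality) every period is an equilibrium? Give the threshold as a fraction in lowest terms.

Dyna's threshold: (109−77)/(109−28) = 32/81.
Halo's threshold: (80−24)/(80−10) = 4/5.
32/81 < 4/5, so Halo binds and δ* = 4/5.

Halo; δ ≥ 4/5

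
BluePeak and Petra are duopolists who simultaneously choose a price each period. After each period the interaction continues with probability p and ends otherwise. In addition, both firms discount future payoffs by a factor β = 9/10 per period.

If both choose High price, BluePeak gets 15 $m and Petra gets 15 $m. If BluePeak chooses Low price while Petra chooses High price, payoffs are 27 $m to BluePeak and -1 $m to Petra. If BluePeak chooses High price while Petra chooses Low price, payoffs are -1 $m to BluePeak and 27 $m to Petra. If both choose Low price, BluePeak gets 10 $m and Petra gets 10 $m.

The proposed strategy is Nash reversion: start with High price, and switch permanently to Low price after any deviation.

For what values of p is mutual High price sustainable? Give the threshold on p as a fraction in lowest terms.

40/51

With continuation probability p and discount β, the effective per-period discount factor is βp.
Grim-trigger IC: βp ≥ (27−15)/(27−10) = 12/17.
So p ≥ (12/17)/(9/10) = 40/51.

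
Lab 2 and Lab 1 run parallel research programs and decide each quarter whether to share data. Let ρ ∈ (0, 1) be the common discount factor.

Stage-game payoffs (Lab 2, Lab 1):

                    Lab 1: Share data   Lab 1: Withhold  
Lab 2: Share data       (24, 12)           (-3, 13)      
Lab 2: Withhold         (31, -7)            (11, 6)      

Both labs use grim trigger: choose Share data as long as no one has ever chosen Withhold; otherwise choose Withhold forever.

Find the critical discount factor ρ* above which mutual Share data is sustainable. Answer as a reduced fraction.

7/20

Lab 2's threshold: (31−24)/(31−11) = 7/20.
Lab 1's threshold: (13−12)/(13−6) = 1/7.
7/20 > 1/7, so Lab 2 binds and ρ* = 7/20.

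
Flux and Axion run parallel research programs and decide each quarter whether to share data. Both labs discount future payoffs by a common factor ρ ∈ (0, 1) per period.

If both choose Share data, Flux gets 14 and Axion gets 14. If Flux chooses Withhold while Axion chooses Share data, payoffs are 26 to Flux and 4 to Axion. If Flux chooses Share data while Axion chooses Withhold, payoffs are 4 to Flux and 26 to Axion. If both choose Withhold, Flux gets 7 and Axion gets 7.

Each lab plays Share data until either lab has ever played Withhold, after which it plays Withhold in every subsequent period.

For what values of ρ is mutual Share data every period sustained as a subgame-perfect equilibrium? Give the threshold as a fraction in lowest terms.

Cooperation forever yields 14 each period: 14/(1−ρ).
Deviating yields 26 once, then 7 forever: 26 + 7ρ/(1−ρ).
No profitable deviation requires 14/(1−ρ) ≥ 26 + 7ρ/(1−ρ).
Multiplying by (1−ρ): 14 ≥ 26(1−ρ) + 7ρ = 26 − 19ρ.
So 19ρ ≥ 12, i.e. ρ ≥ 12/19.

12/19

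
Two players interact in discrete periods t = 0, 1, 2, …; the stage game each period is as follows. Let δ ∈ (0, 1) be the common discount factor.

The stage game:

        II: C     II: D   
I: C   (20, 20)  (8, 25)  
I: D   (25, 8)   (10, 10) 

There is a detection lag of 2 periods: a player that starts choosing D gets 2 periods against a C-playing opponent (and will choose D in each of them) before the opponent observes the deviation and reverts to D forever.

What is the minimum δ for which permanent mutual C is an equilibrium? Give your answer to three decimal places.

The best deviation is to choose D for all 2 undetected periods, earning 25 each, then 10 forever once detected.
Deviation value: 25(1−δ^2)/(1−δ) + 10δ^2/(1−δ); cooperation value: 20/(1−δ).
IC: 20 ≥ 25(1−δ^2) + 10δ^2 = 25 − 15δ^2.
So δ^2 ≥ 5/15 = 1/3, giving δ ≥ (1/3)^(1/2) ≈ 0.577.

0.577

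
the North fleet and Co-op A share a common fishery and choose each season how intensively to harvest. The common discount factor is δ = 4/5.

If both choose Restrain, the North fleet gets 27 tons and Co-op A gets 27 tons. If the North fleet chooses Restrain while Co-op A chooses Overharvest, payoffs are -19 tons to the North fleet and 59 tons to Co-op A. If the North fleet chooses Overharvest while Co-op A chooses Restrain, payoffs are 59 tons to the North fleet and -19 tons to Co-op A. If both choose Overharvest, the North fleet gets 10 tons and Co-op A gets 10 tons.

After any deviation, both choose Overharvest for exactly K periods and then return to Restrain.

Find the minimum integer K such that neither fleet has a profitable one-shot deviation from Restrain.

3

Need Σ_{k=1}^{K} δ^k ≥ (59−27)/(27−10) = 1.8824 at δ = 4/5.
At K = 2 the sum is 1.4400 < 1.8824; at K = 3 it is 1.9520 ≥ 1.8824.
So the minimum punishment length is K = 3.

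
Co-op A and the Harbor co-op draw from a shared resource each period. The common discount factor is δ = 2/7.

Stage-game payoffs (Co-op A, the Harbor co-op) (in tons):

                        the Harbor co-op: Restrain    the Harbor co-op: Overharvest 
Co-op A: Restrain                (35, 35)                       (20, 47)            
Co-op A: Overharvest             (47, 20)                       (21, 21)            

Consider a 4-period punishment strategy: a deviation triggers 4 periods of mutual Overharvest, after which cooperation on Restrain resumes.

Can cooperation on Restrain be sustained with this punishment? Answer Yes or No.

Comparing payoff streams over the 5 periods until play realigns: cooperate → 35(1+δ+…+δ^4); deviate → 47 + 21(δ+…+δ^4).
Cooperation is sustained iff (35−21)(δ+…+δ^4) ≥ 47−35.
δ+…+δ^4 = 2/7·(1−(2/7)^4)/(1−2/7) = 0.3973, and (47−35)/(35−21) = 0.8571.
0.3973 < 0.8571, so cooperation is not sustainable.

No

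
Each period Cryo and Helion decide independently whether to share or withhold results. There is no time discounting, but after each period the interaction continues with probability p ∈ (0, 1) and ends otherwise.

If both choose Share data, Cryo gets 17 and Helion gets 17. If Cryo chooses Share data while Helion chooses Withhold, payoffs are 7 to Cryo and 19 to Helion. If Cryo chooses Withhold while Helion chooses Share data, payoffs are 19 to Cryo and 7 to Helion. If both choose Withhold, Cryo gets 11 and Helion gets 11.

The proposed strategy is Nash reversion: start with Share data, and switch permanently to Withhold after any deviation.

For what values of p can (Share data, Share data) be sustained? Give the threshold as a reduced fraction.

With no time discounting, the continuation probability p plays the role of the discount factor.
Grim-trigger IC: 17/(1−p) ≥ 19 + 11p/(1−p) ⇒ p ≥ (19−17)/(19−11) = 1/4.

1/4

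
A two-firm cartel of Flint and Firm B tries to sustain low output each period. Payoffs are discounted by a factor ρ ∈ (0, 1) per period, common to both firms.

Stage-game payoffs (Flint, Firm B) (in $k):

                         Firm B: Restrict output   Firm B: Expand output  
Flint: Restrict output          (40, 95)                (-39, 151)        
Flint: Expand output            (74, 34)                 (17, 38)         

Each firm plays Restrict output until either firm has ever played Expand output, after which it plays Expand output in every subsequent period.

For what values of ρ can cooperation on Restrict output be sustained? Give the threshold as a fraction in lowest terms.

For Flint: deviation gain 74−40 = 34, per-period punishment loss 40−17 = 23. IC gives ρ ≥ 34/57.
For Firm B: gain 56, loss 57 per period, so ρ ≥ 56/113.
The tighter constraint is Flint's, so cooperation needs ρ ≥ 34/57.

34/57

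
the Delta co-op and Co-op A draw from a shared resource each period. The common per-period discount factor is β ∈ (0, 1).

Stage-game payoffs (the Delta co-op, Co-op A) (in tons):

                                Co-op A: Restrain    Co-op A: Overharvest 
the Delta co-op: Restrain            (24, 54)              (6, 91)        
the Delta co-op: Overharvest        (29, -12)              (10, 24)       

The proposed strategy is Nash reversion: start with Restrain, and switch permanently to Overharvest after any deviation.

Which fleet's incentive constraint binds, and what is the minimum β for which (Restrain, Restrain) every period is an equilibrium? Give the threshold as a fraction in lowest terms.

the Delta co-op's threshold: (29−24)/(29−10) = 5/19.
Co-op A's threshold: (91−54)/(91−24) = 37/67.
5/19 < 37/67, so Co-op A binds and β* = 37/67.

Co-op A; β ≥ 37/67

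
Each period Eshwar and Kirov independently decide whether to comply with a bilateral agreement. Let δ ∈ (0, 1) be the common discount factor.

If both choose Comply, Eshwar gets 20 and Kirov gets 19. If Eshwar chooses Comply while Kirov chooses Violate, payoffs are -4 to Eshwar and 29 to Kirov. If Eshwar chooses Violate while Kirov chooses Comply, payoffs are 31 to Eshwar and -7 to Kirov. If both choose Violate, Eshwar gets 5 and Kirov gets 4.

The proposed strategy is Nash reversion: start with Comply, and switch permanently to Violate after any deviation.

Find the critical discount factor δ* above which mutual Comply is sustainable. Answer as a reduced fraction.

11/26

For Eshwar: deviation gain 31−20 = 11, per-period punishment loss 20−5 = 15. IC gives δ ≥ 11/26.
For Kirov: gain 10, loss 15 per period, so δ ≥ 10/25 = 2/5.
The tighter constraint is Eshwar's, so cooperation needs δ ≥ 11/26.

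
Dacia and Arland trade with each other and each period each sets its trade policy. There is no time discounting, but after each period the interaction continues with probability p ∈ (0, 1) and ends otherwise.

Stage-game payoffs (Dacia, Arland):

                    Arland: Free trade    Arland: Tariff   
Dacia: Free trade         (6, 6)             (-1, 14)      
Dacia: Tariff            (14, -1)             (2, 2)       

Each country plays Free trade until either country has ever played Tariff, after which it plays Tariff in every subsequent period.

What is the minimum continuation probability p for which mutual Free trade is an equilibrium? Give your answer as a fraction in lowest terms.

With no time discounting, the continuation probability p plays the role of the discount factor.
Grim-trigger IC: 6/(1−p) ≥ 14 + 2p/(1−p) ⇒ p ≥ (14−6)/(14−2) = 2/3.

2/3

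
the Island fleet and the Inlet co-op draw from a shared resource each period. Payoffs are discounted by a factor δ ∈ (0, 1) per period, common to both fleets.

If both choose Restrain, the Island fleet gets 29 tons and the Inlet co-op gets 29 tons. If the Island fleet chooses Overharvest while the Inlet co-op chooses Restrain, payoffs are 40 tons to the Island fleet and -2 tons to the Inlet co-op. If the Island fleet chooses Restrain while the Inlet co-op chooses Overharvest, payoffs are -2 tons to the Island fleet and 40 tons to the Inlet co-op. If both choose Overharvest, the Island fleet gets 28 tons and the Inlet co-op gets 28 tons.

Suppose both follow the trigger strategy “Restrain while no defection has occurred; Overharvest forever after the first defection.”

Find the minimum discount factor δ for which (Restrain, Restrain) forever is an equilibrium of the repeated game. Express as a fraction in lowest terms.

11/12

One-period gain from deviating is 40 − 29 = 11. The loss is 29 − 28 = 1 in every subsequent period, with present value 1·δ/(1−δ).
Deviation is unprofitable when 1·δ/(1−δ) ≥ 11, i.e. δ/(1−δ) ≥ 11.
Equivalently δ ≥ 11/(11+1) = 11/12.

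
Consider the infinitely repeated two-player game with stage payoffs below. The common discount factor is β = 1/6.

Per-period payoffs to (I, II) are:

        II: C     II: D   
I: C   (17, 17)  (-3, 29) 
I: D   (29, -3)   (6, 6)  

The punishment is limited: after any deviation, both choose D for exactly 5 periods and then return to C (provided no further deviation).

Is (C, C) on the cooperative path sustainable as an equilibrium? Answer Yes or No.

A one-shot deviation gives 29 now, then 6 for 5 periods, then back to 17.
Gain from deviating: (29−17) today; loss: (17−6) in each of the next 5 periods.
No-deviation condition: (17−6)(β+…+β^5) ≥ 29−17, i.e. β+…+β^5 ≥ 12/11.
At β = 1/6: β+…+β^5 = 0.2000 < 1.0909.
So cooperation is not sustainable.

No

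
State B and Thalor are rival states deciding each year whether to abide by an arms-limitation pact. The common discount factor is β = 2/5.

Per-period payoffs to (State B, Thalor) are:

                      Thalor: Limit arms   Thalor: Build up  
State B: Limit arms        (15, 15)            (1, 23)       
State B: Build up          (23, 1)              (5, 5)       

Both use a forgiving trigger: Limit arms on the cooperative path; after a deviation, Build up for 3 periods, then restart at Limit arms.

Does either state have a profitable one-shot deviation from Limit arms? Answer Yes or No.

A one-shot deviation gives 23 now, then 5 for 3 periods, then back to 15.
Gain from deviating: (23−15) today; loss: (15−5) in each of the next 3 periods.
No-deviation condition: (15−5)(β+…+β^3) ≥ 23−15, i.e. β+…+β^3 ≥ 4/5.
At β = 2/5: β+…+β^3 = 0.6240 < 0.8000.
So cooperation is not sustainable.

Yes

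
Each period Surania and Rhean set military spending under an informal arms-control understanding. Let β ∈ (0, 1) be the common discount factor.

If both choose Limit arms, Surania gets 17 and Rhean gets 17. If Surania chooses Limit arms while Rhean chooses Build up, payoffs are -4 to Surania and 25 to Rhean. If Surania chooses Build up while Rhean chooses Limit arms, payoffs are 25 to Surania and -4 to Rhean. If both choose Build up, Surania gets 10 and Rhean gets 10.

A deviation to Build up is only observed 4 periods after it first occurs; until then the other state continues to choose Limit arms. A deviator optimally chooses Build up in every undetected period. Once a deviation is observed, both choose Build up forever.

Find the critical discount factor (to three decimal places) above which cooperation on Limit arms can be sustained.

A deviator earns 25 for 4 periods, then 10 forever; cooperating earns 17 forever. Multiplying the IC by (1−β):
17 ≥ 25(1−β^4) + 10β^4, so 15·β^4 ≥ 8 and β^4 ≥ 8/15.
β ≥ (8/15)^(1/4) ≈ 0.855.

0.855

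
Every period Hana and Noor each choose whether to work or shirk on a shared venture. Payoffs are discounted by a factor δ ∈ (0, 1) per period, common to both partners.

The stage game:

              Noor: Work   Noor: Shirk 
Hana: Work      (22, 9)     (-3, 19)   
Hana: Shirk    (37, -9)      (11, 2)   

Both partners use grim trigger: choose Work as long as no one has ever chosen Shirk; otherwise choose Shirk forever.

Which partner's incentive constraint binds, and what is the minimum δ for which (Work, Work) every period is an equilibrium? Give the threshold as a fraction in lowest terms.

Noor; δ ≥ 10/17

For Hana: deviation gain 37−22 = 15, per-period punishment loss 22−11 = 11. IC gives δ ≥ 15/26.
For Noor: gain 10, loss 7 per period, so δ ≥ 10/17.
The tighter constraint is Noor's, so cooperation needs δ ≥ 10/17.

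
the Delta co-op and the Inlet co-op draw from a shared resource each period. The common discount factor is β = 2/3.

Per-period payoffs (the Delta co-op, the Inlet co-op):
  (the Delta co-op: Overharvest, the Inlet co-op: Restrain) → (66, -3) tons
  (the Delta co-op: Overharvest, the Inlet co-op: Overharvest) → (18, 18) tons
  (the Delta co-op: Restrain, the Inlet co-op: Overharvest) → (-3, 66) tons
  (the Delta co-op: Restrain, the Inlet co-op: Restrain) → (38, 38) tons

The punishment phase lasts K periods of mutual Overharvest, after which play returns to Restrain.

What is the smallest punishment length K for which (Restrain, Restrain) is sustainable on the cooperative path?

3

No profitable deviation requires (38−18)(β+…+β^K) ≥ 66−38, i.e. β+…+β^K ≥ 7/5 ≈ 1.4000.
With β = 2/3, the partial sums are K=1: 0.6667, K=2: 1.1111, K=3: 1.4074.
K = 3 is the first length at which the sum reaches 1.4000.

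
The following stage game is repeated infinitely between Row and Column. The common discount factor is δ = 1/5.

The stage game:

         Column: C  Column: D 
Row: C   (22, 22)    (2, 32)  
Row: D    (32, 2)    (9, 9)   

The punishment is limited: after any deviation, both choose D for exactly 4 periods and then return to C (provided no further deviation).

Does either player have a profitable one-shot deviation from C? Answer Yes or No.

Yes

A one-shot deviation gives 32 now, then 9 for 4 periods, then back to 22.
Gain from deviating: (32−22) today; loss: (22−9) in each of the next 4 periods.
No-deviation condition: (22−9)(δ+…+δ^4) ≥ 32−22, i.e. δ+…+δ^4 ≥ 10/13.
At δ = 1/5: δ+…+δ^4 = 0.2496 < 0.7692.
So cooperation is not sustainable.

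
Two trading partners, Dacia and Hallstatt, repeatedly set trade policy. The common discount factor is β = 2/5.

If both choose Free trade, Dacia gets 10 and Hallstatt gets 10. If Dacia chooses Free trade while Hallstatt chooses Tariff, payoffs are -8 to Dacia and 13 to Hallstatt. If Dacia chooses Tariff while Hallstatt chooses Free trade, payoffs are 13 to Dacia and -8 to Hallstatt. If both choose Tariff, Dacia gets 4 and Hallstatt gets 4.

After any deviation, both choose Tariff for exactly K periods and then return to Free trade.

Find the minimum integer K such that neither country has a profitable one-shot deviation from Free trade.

No profitable deviation requires (10−4)(β+…+β^K) ≥ 13−10, i.e. β+…+β^K ≥ 1/2 ≈ 0.5000.
With β = 2/5, the partial sums are K=1: 0.4000, K=2: 0.5600.
K = 2 is the first length at which the sum reaches 0.5000.

2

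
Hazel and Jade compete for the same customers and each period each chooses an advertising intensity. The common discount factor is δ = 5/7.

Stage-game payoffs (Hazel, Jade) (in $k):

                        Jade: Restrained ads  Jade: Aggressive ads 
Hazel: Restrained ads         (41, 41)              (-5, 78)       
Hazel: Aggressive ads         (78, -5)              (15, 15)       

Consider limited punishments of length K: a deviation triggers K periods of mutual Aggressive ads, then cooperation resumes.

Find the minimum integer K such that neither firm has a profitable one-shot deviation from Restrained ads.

3

IC: δ(1−δ^K)/(1−δ) ≥ (78−41)/(41−15) = 37/26.
With δ = 5/7: need 1 − δ^K ≥ 37/26·(1−5/7)/(5/7), i.e. δ^K ≤ 0.4308.
Since (5/7)^2 = 0.5102 and (5/7)^3 = 0.3644, the smallest such K is 3.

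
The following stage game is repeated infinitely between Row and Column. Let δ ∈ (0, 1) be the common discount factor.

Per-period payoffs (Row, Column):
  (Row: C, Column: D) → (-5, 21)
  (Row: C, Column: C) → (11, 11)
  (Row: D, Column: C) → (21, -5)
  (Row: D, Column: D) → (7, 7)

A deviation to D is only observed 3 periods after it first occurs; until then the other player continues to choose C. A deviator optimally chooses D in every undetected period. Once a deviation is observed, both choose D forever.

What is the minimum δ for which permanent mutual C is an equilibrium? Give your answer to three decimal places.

A deviator earns 21 for 3 periods, then 7 forever; cooperating earns 11 forever. Multiplying the IC by (1−δ):
11 ≥ 21(1−δ^3) + 7δ^3, so 14·δ^3 ≥ 10 and δ^3 ≥ 5/7.
δ ≥ (5/7)^(1/3) ≈ 0.894.

0.894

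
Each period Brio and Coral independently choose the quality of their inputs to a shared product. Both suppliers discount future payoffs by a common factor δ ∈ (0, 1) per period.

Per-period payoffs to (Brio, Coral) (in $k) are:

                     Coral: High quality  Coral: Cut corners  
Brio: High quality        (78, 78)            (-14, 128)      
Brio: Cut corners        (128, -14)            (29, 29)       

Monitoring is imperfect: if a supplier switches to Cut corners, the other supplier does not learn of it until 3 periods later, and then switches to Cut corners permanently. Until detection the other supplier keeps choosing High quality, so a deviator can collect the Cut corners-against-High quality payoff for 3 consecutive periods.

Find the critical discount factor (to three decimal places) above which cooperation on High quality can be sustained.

0.796

Deviating for the 3 undetected periods gains 128−78 = 50 per period over cooperation, then loses 78−29 = 49 per period forever once punishment starts.
Gain: 50(1 + δ + … + δ^2); loss: 49·δ^3/(1−δ).
No profitable deviation ⇔ 50(1−δ^3) ≤ 49·δ^3, i.e. δ^3 ≥ 50/(50+49) = 50/99.
Hence δ ≥ (50/99)^(1/3) ≈ 0.796.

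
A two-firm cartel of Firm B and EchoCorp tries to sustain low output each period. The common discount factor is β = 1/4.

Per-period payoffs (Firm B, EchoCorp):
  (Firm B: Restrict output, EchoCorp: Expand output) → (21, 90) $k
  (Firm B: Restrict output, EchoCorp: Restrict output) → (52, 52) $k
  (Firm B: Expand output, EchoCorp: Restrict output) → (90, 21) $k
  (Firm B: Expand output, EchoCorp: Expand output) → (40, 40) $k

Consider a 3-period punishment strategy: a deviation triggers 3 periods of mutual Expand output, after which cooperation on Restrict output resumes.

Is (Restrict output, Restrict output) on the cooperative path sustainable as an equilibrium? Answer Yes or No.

No

Comparing payoff streams over the 4 periods until play realigns: cooperate → 52(1+β+…+β^3); deviate → 90 + 40(β+…+β^3).
Cooperation is sustained iff (52−40)(β+…+β^3) ≥ 90−52.
β+…+β^3 = 1/4·(1−(1/4)^3)/(1−1/4) = 0.3281, and (90−52)/(52−40) = 3.1667.
0.3281 < 3.1667, so cooperation is not sustainable.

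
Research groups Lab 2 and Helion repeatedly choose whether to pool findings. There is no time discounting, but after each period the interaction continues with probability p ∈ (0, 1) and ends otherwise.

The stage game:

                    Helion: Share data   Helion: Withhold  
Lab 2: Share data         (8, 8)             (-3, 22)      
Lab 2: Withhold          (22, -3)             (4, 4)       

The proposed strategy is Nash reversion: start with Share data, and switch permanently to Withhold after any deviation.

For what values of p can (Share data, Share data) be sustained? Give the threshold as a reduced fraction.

7/9

With no time discounting, the continuation probability p plays the role of the discount factor.
Grim-trigger IC: 8/(1−p) ≥ 22 + 4p/(1−p) ⇒ p ≥ (22−8)/(22−4) = 7/9.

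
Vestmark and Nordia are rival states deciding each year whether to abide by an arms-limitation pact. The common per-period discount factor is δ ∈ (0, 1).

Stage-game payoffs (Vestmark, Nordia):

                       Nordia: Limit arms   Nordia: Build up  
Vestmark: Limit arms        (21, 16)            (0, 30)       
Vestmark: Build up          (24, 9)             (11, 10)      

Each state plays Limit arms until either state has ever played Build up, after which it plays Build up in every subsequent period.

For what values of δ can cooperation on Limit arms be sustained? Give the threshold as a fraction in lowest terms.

7/10

Vestmark: cooperation gives 21 each period; deviation gives 24 once then 11 forever.
  21/(1−δ) ≥ 24 + 11δ/(1−δ) ⇒ δ ≥ 3/13.
Nordia: cooperation gives 16 each period; deviation gives 30 once then 10 forever.
  δ ≥ 14/20 = 7/10.
Both must hold, so the binding constraint is Nordia's: δ ≥ 7/10.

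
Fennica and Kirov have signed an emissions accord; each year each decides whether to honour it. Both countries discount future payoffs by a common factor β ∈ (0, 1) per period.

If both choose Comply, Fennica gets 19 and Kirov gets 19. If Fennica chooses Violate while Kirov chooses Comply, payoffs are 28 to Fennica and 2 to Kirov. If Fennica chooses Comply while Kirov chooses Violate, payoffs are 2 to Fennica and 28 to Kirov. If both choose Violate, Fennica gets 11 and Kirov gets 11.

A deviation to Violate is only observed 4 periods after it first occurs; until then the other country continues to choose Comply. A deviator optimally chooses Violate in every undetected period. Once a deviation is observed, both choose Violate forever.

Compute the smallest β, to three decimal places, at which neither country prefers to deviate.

The best deviation is to choose Violate for all 4 undetected periods, earning 28 each, then 11 forever once detected.
Deviation value: 28(1−β^4)/(1−β) + 11β^4/(1−β); cooperation value: 19/(1−β).
IC: 19 ≥ 28(1−β^4) + 11β^4 = 28 − 17β^4.
So β^4 ≥ 9/17, giving β ≥ (9/17)^(1/4) ≈ 0.853.

0.853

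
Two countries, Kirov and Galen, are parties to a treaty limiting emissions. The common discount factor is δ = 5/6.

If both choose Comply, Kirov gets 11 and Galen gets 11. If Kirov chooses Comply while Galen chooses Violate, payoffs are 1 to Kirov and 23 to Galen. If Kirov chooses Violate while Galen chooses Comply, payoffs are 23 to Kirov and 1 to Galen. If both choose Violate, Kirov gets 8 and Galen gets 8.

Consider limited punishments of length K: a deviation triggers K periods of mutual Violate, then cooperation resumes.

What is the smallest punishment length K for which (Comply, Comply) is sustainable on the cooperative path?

No profitable deviation requires (11−8)(δ+…+δ^K) ≥ 23−11, i.e. δ+…+δ^K ≥ 4 ≈ 4.0000.
With δ = 5/6, the partial sums are K=1: 0.8333, K=2: 1.5278, …, K=7: 3.6046, K=8: 3.8372, K=9: 4.0310.
K = 9 is the first length at which the sum reaches 4.0000.

9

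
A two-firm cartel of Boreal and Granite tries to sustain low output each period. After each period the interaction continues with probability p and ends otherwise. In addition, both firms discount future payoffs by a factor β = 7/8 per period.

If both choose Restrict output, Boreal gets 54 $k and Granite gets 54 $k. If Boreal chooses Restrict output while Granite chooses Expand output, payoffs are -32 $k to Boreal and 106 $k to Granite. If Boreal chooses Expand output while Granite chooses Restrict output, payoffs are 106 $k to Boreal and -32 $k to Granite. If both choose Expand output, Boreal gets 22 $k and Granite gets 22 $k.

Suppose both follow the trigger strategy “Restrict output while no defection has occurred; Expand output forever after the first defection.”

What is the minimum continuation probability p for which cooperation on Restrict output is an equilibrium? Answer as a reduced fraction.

With continuation probability p and discount β, the effective per-period discount factor is βp.
Grim-trigger IC: βp ≥ (106−54)/(106−22) = 13/21.
So p ≥ (13/21)/(7/8) = 104/147.

104/147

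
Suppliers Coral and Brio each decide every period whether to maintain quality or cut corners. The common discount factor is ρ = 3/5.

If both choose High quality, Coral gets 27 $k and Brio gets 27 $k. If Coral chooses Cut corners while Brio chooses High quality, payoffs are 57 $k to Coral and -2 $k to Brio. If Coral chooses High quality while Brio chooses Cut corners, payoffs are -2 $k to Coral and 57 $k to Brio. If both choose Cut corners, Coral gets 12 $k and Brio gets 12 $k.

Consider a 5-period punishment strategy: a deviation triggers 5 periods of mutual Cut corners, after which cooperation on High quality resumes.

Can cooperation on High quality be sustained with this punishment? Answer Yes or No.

Comparing payoff streams over the 6 periods until play realigns: cooperate → 27(1+ρ+…+ρ^5); deviate → 57 + 12(ρ+…+ρ^5).
Cooperation is sustained iff (27−12)(ρ+…+ρ^5) ≥ 57−27.
ρ+…+ρ^5 = 3/5·(1−(3/5)^5)/(1−3/5) = 1.3834, and (57−27)/(27−12) = 2.0000.
1.3834 < 2.0000, so cooperation is not sustainable.

No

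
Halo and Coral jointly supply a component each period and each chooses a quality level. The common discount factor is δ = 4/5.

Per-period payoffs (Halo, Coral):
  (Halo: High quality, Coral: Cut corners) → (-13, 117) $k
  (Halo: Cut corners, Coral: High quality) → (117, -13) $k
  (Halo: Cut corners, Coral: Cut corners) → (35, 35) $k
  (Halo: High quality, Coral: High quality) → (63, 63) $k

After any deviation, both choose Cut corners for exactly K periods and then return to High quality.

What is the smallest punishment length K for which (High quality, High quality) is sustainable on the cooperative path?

IC: δ(1−δ^K)/(1−δ) ≥ (117−63)/(63−35) = 27/14.
With δ = 4/5: need 1 − δ^K ≥ 27/14·(1−4/5)/(4/5), i.e. δ^K ≤ 0.5179.
Since (4/5)^2 = 0.6400 and (4/5)^3 = 0.5120, the smallest such K is 3.

3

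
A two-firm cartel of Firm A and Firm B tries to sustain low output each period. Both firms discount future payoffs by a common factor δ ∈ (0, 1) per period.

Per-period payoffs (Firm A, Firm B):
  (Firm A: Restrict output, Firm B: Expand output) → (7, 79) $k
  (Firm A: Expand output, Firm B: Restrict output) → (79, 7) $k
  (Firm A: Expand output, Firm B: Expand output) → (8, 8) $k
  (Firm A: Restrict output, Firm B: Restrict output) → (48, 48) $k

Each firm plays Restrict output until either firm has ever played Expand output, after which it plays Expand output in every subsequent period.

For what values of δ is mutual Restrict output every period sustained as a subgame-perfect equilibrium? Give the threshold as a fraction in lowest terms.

Under grim trigger the critical discount factor is (T−C)/(T−P) with T = 79, C = 48, P = 8.
δ* = (79−48)/(79−8) = 31/71.

31/71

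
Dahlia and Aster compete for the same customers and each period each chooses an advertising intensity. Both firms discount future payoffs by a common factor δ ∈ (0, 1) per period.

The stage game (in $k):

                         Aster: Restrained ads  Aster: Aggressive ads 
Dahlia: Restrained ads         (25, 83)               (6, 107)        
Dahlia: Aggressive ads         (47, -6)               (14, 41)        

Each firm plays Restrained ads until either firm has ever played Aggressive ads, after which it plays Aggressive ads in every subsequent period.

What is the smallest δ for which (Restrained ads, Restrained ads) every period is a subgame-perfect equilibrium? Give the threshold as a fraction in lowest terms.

2/3

Dahlia's threshold: (47−25)/(47−14) = 2/3.
Aster's threshold: (107−83)/(107−41) = 4/11.
2/3 > 4/11, so Dahlia binds and δ* = 2/3.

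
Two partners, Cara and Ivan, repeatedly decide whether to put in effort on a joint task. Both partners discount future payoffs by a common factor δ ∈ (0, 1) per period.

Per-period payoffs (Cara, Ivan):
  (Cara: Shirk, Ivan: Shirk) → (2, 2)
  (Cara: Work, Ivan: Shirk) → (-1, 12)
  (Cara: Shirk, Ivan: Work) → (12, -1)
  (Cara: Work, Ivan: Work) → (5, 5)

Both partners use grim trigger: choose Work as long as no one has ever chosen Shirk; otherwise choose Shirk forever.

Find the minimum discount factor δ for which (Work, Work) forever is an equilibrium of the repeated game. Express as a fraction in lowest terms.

Cooperation forever yields 5 each period: 5/(1−δ).
Deviating yields 12 once, then 2 forever: 12 + 2δ/(1−δ).
No profitable deviation requires 5/(1−δ) ≥ 12 + 2δ/(1−δ).
Multiplying by (1−δ): 5 ≥ 12(1−δ) + 2δ = 12 − 10δ.
So 10δ ≥ 7, i.e. δ ≥ 7/10.

7/10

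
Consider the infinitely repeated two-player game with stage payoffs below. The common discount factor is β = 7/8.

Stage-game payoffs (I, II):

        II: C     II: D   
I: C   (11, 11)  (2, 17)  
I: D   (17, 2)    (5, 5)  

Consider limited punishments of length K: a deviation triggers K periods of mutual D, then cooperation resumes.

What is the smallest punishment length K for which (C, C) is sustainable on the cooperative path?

No profitable deviation requires (11−5)(β+…+β^K) ≥ 17−11, i.e. β+…+β^K ≥ 1 ≈ 1.0000.
With β = 7/8, the partial sums are K=1: 0.8750, K=2: 1.6406.
K = 2 is the first length at which the sum reaches 1.0000.

2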